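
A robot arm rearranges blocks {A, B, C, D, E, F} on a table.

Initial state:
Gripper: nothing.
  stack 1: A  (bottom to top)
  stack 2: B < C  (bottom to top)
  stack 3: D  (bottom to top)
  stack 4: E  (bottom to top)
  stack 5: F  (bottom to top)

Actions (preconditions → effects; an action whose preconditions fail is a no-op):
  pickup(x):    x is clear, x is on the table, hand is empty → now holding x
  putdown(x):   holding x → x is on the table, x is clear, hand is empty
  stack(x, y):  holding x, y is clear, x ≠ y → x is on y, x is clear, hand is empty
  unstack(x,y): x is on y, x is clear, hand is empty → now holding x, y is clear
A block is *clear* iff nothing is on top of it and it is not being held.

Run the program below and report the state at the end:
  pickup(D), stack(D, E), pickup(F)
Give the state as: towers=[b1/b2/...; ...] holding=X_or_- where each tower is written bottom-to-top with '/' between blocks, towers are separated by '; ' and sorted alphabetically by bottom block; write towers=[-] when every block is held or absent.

step 1 (pickup(D)): towers=[A; B/C; E; F] holding=D
step 2 (stack(D, E)): towers=[A; B/C; E/D; F] holding=-
step 3 (pickup(F)): towers=[A; B/C; E/D] holding=F

towers=[A; B/C; E/D] holding=F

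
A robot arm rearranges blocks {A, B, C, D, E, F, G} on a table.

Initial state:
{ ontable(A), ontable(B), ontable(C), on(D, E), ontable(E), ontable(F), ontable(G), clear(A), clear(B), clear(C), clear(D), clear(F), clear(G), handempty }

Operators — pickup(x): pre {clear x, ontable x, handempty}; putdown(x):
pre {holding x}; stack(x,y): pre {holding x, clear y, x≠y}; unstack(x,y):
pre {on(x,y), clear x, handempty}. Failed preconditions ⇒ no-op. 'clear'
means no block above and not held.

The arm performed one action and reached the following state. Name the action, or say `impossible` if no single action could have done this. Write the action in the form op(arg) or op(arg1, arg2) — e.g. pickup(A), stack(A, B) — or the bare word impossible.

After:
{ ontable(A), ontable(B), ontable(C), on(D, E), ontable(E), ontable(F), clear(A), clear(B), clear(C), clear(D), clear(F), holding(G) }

target: towers=[A; B; C; E/D; F] holding=G
         pickup(B) → towers=[A; C; E/D; F; G] holding=B
         pickup(F) → towers=[A; B; C; E/D; G] holding=F
         pickup(G) → towers=[A; B; C; E/D; F] holding=G  ← match
     unstack(D, E) → towers=[A; B; C; E; F; G] holding=D
         pickup(A) → towers=[B; C; E/D; F; G] holding=A
         pickup(C) → towers=[A; B; E/D; F; G] holding=C

pickup(G)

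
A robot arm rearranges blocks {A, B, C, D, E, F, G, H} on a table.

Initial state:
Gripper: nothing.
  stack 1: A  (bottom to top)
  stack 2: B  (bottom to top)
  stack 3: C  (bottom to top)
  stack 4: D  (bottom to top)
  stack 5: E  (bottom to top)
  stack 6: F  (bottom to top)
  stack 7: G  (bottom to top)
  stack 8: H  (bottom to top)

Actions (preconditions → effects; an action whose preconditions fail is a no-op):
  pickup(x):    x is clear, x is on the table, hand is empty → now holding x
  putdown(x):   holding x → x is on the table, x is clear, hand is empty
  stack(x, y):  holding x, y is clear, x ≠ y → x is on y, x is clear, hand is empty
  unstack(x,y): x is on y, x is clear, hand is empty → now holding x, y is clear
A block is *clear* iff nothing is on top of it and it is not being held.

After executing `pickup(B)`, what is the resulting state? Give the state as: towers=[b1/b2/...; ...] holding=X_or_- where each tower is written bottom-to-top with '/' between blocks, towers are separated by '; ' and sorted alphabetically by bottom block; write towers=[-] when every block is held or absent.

before: towers=[A; B; C; D; E; F; G; H] holding=-
pre[pickup(B)]: clear(B) ok, ontable(B) ok, handempty ok
all met → apply pickup(B)
after:  towers=[A; C; D; E; F; G; H] holding=B

towers=[A; C; D; E; F; G; H] holding=B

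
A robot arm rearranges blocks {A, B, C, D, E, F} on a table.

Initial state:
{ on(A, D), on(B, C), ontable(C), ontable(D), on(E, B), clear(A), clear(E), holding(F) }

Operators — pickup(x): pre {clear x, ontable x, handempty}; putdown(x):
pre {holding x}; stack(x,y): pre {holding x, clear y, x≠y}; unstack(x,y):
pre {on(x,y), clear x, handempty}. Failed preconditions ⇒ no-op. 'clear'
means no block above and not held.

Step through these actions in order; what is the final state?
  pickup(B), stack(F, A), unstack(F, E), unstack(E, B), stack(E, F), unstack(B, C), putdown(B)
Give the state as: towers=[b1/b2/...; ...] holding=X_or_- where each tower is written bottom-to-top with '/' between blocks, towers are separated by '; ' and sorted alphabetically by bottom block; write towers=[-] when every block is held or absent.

towers=[B; C; D/A/F/E] holding=-

step 1 (pickup(B)) [no-op]: towers=[C/B/E; D/A] holding=F
step 2 (stack(F, A)): towers=[C/B/E; D/A/F] holding=-
step 3 (unstack(F, E)) [no-op]: towers=[C/B/E; D/A/F] holding=-
step 4 (unstack(E, B)): towers=[C/B; D/A/F] holding=E
step 5 (stack(E, F)): towers=[C/B; D/A/F/E] holding=-
step 6 (unstack(B, C)): towers=[C; D/A/F/E] holding=B
step 7 (putdown(B)): towers=[B; C; D/A/F/E] holding=-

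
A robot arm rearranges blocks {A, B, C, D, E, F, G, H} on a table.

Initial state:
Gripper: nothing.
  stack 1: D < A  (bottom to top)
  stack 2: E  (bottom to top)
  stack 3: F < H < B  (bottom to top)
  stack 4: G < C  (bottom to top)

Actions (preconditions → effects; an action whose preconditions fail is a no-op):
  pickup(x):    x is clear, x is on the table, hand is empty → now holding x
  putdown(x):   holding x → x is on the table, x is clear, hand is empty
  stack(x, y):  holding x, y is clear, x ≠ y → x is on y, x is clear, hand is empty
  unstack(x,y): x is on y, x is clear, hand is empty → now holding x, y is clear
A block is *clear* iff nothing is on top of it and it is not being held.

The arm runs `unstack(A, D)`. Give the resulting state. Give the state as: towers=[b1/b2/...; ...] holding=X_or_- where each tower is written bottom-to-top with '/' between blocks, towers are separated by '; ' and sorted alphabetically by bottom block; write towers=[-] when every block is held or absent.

towers=[D; E; F/H/B; G/C] holding=A

before: towers=[D/A; E; F/H/B; G/C] holding=-
pre[unstack(A, D)]: on(A,D) ✓, clear(A) ✓, handempty ✓
all met → apply unstack(A, D)
after:  towers=[D; E; F/H/B; G/C] holding=A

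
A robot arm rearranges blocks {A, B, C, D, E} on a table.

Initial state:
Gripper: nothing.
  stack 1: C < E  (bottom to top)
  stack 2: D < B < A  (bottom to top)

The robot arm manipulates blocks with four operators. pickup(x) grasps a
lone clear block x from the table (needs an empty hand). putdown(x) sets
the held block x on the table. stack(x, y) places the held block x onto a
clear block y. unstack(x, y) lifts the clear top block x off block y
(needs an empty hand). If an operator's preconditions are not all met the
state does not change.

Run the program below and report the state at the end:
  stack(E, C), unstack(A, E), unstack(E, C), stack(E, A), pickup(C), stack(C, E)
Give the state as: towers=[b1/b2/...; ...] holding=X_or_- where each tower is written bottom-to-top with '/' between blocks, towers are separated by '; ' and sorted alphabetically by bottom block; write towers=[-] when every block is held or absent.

towers=[D/B/A/E/C] holding=-

step 1 (stack(E, C)) [no-op]: towers=[C/E; D/B/A] holding=-
step 2 (unstack(A, E)) [no-op]: towers=[C/E; D/B/A] holding=-
step 3 (unstack(E, C)): towers=[C; D/B/A] holding=E
step 4 (stack(E, A)): towers=[C; D/B/A/E] holding=-
step 5 (pickup(C)): towers=[D/B/A/E] holding=C
step 6 (stack(C, E)): towers=[D/B/A/E/C] holding=-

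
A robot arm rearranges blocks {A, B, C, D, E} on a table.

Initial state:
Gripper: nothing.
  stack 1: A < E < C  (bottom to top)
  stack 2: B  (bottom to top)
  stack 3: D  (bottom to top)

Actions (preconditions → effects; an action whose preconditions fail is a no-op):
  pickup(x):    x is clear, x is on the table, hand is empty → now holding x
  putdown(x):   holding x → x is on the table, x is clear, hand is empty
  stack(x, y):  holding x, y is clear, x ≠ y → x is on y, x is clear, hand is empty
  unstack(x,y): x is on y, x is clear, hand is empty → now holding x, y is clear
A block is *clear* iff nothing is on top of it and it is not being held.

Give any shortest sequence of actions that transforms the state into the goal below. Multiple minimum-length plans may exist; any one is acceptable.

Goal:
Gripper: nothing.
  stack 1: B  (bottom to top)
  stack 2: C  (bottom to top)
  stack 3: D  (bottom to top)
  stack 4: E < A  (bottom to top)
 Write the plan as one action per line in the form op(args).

step 1 (unstack(C, E)): towers=[A/E; B; D] holding=C
step 2 (putdown(C)): towers=[A/E; B; C; D] holding=-
step 3 (unstack(E, A)): towers=[A; B; C; D] holding=E
step 4 (putdown(E)): towers=[A; B; C; D; E] holding=-
step 5 (pickup(A)): towers=[B; C; D; E] holding=A
step 6 (stack(A, E)): towers=[B; C; D; E/A] holding=-
goal check: towers=[B; C; D; E/A] holding=- — reached (length 6, optimal by BFS)

unstack(C, E)
putdown(C)
unstack(E, A)
putdown(E)
pickup(A)
stack(A, E)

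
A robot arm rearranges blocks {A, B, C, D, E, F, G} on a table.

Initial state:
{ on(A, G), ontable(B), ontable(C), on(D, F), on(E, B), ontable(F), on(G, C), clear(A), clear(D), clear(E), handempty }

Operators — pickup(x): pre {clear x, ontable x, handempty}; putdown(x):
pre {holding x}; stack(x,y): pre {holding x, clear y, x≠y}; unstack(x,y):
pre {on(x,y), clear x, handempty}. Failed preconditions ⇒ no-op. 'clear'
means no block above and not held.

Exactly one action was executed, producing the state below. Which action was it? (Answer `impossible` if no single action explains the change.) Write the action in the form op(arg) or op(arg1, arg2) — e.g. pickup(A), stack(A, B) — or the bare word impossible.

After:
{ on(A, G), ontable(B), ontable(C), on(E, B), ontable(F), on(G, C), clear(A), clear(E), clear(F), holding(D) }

unstack(D, F)

target: towers=[B/E; C/G/A; F] holding=D
     unstack(D, F) → towers=[B/E; C/G/A; F] holding=D  ← match
     unstack(A, G) → towers=[B/E; C/G; F/D] holding=A
     unstack(E, B) → towers=[B; C/G/A; F/D] holding=E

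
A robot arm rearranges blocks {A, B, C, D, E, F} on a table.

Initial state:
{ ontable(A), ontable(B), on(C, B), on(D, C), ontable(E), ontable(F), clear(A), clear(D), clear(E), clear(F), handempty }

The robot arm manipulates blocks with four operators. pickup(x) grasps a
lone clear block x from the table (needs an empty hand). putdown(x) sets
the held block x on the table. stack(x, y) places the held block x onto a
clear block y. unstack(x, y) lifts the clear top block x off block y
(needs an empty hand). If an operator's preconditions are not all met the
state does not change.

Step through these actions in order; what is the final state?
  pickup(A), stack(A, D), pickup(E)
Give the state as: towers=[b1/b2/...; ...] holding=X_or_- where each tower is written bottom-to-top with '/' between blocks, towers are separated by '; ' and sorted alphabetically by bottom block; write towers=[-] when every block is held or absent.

step 1 (pickup(A)): towers=[B/C/D; E; F] holding=A
step 2 (stack(A, D)): towers=[B/C/D/A; E; F] holding=-
step 3 (pickup(E)): towers=[B/C/D/A; F] holding=E

towers=[B/C/D/A; F] holding=E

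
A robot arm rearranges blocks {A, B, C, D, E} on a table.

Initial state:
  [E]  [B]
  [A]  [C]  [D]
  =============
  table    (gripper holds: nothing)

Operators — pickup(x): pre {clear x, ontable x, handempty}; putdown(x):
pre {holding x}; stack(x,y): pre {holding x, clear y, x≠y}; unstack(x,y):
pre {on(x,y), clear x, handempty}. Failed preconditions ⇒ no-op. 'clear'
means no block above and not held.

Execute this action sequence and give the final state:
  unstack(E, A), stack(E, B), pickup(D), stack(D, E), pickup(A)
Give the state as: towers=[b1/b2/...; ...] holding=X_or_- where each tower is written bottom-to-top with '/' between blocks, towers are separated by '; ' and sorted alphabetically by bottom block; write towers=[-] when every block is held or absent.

step 1 (unstack(E, A)): towers=[A; C/B; D] holding=E
step 2 (stack(E, B)): towers=[A; C/B/E; D] holding=-
step 3 (pickup(D)): towers=[A; C/B/E] holding=D
step 4 (stack(D, E)): towers=[A; C/B/E/D] holding=-
step 5 (pickup(A)): towers=[C/B/E/D] holding=A

towers=[C/B/E/D] holding=A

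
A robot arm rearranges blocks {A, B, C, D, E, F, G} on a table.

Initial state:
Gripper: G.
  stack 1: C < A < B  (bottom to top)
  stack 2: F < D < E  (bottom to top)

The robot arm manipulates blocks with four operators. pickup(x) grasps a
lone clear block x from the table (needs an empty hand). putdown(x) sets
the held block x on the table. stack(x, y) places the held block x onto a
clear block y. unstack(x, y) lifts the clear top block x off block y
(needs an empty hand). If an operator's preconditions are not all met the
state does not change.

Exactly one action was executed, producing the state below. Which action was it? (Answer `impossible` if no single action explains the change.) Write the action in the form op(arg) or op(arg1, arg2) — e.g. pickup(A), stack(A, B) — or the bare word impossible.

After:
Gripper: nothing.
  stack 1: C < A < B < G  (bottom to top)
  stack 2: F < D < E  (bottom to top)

target: towers=[C/A/B/G; F/D/E] holding=-
        putdown(G) → towers=[C/A/B; F/D/E; G] holding=-
       stack(G, B) → towers=[C/A/B/G; F/D/E] holding=-  ← match
       stack(G, E) → towers=[C/A/B; F/D/E/G] holding=-

stack(G, B)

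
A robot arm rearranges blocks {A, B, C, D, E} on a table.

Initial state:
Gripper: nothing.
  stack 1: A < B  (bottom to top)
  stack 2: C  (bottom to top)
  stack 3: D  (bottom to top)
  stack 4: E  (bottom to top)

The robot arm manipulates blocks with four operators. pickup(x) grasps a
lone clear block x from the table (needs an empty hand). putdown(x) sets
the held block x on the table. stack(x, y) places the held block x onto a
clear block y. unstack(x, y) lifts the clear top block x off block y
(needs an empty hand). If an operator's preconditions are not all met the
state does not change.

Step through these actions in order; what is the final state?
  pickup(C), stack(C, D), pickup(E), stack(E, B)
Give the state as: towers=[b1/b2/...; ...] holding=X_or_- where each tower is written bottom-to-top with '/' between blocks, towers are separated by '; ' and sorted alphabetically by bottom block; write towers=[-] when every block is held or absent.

towers=[A/B/E; D/C] holding=-

step 1 (pickup(C)): towers=[A/B; D; E] holding=C
step 2 (stack(C, D)): towers=[A/B; D/C; E] holding=-
step 3 (pickup(E)): towers=[A/B; D/C] holding=E
step 4 (stack(E, B)): towers=[A/B/E; D/C] holding=-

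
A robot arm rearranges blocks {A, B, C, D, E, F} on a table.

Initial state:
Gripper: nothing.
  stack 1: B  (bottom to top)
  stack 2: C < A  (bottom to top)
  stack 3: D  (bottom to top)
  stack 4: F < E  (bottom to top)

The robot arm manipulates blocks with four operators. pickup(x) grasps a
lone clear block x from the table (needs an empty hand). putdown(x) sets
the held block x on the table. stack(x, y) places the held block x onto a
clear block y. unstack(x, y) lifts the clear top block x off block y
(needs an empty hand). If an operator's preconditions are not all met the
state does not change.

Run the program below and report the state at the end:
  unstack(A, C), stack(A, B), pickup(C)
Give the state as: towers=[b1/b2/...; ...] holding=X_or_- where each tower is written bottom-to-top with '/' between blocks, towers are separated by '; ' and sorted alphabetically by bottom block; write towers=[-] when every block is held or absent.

step 1 (unstack(A, C)): towers=[B; C; D; F/E] holding=A
step 2 (stack(A, B)): towers=[B/A; C; D; F/E] holding=-
step 3 (pickup(C)): towers=[B/A; D; F/E] holding=C

towers=[B/A; D; F/E] holding=C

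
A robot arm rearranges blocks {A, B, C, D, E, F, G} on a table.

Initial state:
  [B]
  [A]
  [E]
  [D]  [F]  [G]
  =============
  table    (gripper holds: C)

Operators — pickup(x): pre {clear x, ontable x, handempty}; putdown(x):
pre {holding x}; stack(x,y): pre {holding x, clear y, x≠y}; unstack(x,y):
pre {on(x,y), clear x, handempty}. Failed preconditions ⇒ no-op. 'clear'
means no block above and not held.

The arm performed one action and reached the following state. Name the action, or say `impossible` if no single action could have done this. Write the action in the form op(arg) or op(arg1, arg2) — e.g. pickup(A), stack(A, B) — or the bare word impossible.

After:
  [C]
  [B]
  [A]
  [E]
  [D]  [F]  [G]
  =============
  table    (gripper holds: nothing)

target: towers=[D/E/A/B/C; F; G] holding=-
        putdown(C) → towers=[C; D/E/A/B; F; G] holding=-
       stack(C, B) → towers=[D/E/A/B/C; F; G] holding=-  ← match
       stack(C, F) → towers=[D/E/A/B; F/C; G] holding=-
       stack(C, G) → towers=[D/E/A/B; F; G/C] holding=-

stack(C, B)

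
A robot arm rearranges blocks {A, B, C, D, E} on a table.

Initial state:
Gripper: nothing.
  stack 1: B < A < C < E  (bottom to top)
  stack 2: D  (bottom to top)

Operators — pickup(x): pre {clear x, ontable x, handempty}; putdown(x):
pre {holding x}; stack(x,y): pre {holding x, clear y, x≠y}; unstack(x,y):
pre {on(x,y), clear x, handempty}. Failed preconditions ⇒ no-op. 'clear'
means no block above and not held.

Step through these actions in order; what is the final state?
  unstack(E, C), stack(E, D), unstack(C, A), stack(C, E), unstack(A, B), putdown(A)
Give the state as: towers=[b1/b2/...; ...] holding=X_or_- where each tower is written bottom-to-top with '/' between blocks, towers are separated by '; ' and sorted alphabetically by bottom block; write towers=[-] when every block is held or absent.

towers=[A; B; D/E/C] holding=-

step 1 (unstack(E, C)): towers=[B/A/C; D] holding=E
step 2 (stack(E, D)): towers=[B/A/C; D/E] holding=-
step 3 (unstack(C, A)): towers=[B/A; D/E] holding=C
step 4 (stack(C, E)): towers=[B/A; D/E/C] holding=-
step 5 (unstack(A, B)): towers=[B; D/E/C] holding=A
step 6 (putdown(A)): towers=[A; B; D/E/C] holding=-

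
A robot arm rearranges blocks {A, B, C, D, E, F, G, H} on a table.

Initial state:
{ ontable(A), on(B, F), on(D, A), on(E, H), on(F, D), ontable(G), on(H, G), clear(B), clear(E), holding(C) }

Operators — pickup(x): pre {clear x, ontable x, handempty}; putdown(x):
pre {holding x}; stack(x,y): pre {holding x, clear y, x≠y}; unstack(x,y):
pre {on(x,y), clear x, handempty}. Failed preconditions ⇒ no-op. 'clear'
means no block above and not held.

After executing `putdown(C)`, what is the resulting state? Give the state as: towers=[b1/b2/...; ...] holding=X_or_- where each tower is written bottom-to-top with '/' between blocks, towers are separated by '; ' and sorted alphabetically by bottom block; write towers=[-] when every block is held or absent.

before: towers=[A/D/F/B; G/H/E] holding=C
pre[putdown(C)]: holding(C) ✓
all met → apply putdown(C)
after:  towers=[A/D/F/B; C; G/H/E] holding=-

towers=[A/D/F/B; C; G/H/E] holding=-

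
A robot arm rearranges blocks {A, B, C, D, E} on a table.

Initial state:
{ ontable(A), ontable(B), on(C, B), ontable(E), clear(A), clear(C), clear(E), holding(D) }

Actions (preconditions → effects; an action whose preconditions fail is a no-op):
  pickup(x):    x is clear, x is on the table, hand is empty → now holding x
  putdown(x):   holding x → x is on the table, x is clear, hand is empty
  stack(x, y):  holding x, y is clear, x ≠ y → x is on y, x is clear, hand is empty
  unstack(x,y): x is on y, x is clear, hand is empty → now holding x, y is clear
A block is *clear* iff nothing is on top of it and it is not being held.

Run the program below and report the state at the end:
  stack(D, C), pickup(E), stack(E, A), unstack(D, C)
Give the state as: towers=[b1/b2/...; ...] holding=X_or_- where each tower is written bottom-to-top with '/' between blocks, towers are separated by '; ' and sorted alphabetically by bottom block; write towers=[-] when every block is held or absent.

towers=[A/E; B/C] holding=D

step 1 (stack(D, C)): towers=[A; B/C/D; E] holding=-
step 2 (pickup(E)): towers=[A; B/C/D] holding=E
step 3 (stack(E, A)): towers=[A/E; B/C/D] holding=-
step 4 (unstack(D, C)): towers=[A/E; B/C] holding=D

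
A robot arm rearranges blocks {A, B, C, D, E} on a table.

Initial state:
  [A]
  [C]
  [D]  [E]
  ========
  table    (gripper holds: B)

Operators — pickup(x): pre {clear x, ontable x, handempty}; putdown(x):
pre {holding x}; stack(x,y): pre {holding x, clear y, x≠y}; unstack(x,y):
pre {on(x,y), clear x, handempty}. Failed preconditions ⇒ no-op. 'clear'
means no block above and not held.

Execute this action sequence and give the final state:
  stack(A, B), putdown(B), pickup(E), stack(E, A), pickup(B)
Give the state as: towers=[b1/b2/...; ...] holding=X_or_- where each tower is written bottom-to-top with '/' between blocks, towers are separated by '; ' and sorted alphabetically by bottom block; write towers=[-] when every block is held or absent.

towers=[D/C/A/E] holding=B

step 1 (stack(A, B)) [no-op]: towers=[D/C/A; E] holding=B
step 2 (putdown(B)): towers=[B; D/C/A; E] holding=-
step 3 (pickup(E)): towers=[B; D/C/A] holding=E
step 4 (stack(E, A)): towers=[B; D/C/A/E] holding=-
step 5 (pickup(B)): towers=[D/C/A/E] holding=B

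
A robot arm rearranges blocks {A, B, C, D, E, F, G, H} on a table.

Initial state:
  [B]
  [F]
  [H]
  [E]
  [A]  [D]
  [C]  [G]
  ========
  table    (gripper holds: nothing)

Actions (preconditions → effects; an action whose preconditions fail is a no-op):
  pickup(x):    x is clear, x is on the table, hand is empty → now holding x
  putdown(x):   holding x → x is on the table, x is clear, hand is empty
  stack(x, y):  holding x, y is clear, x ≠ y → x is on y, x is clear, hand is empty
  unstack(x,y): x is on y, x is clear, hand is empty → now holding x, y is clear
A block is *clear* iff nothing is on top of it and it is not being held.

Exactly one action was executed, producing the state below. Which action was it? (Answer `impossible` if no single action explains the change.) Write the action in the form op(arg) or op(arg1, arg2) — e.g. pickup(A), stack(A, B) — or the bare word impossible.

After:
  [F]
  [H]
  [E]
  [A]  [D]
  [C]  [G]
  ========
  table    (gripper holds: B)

unstack(B, F)

target: towers=[C/A/E/H/F; G/D] holding=B
     unstack(B, F) → towers=[C/A/E/H/F; G/D] holding=B  ← match
     unstack(D, G) → towers=[C/A/E/H/F/B; G] holding=D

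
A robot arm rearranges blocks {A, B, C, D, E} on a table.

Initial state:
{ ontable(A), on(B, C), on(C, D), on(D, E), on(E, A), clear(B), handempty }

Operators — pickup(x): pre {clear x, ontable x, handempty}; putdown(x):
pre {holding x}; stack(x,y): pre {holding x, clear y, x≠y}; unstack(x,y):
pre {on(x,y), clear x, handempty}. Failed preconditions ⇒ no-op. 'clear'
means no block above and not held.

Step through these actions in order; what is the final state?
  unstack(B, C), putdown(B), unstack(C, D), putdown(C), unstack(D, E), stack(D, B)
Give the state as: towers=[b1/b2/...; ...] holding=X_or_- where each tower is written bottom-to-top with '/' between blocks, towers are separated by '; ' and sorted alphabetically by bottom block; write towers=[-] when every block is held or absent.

step 1 (unstack(B, C)): towers=[A/E/D/C] holding=B
step 2 (putdown(B)): towers=[A/E/D/C; B] holding=-
step 3 (unstack(C, D)): towers=[A/E/D; B] holding=C
step 4 (putdown(C)): towers=[A/E/D; B; C] holding=-
step 5 (unstack(D, E)): towers=[A/E; B; C] holding=D
step 6 (stack(D, B)): towers=[A/E; B/D; C] holding=-

towers=[A/E; B/D; C] holding=-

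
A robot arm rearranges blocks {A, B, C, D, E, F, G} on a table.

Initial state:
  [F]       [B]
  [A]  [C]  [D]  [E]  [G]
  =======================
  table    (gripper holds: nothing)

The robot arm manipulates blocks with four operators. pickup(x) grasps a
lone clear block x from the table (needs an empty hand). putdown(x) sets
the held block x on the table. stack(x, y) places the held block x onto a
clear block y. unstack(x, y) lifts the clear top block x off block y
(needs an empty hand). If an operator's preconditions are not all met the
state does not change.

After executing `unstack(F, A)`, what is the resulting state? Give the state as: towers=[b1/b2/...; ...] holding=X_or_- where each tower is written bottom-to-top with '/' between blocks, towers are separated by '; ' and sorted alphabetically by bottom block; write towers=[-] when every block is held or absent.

towers=[A; C; D/B; E; G] holding=F

before: towers=[A/F; C; D/B; E; G] holding=-
pre[unstack(F, A)]: on(F,A) ok, clear(F) ok, handempty ok
all met → apply unstack(F, A)
after:  towers=[A; C; D/B; E; G] holding=F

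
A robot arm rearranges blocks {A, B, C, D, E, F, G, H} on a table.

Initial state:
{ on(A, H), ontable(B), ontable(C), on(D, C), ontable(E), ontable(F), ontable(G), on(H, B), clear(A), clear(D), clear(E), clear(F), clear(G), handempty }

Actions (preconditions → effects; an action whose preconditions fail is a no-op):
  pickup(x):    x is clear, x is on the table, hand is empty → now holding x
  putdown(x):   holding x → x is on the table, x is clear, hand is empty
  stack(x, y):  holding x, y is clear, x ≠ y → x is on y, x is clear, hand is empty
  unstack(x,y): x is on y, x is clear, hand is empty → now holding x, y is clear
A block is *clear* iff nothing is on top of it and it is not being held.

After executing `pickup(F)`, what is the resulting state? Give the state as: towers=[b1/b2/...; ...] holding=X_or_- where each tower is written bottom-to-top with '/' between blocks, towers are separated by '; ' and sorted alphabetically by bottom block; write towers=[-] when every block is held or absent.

towers=[B/H/A; C/D; E; G] holding=F

before: towers=[B/H/A; C/D; E; F; G] holding=-
pre[pickup(F)]: clear(F) ok, ontable(F) ok, handempty ok
all met → apply pickup(F)
after:  towers=[B/H/A; C/D; E; G] holding=F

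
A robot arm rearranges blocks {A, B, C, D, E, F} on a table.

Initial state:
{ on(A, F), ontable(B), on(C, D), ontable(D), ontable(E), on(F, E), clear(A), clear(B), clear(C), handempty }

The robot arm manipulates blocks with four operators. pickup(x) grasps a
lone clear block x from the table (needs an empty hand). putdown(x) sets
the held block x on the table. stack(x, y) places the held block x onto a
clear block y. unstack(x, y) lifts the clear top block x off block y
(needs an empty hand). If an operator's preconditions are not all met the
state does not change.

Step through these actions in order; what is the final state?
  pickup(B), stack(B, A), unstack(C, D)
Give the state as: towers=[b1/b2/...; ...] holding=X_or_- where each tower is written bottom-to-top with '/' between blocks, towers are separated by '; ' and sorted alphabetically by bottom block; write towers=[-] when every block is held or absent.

step 1 (pickup(B)): towers=[D/C; E/F/A] holding=B
step 2 (stack(B, A)): towers=[D/C; E/F/A/B] holding=-
step 3 (unstack(C, D)): towers=[D; E/F/A/B] holding=C

towers=[D; E/F/A/B] holding=C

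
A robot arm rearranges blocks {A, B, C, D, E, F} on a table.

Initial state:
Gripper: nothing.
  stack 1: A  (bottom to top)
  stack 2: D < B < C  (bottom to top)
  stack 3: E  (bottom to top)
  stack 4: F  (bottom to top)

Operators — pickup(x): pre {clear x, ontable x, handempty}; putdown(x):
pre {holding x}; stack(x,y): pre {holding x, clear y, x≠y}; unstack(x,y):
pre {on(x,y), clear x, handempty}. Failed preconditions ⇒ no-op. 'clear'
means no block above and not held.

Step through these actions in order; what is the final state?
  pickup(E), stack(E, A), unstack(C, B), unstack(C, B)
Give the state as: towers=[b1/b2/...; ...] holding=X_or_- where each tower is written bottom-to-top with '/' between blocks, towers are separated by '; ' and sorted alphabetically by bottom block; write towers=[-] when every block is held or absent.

towers=[A/E; D/B; F] holding=C

step 1 (pickup(E)): towers=[A; D/B/C; F] holding=E
step 2 (stack(E, A)): towers=[A/E; D/B/C; F] holding=-
step 3 (unstack(C, B)): towers=[A/E; D/B; F] holding=C
step 4 (unstack(C, B)) [no-op]: towers=[A/E; D/B; F] holding=C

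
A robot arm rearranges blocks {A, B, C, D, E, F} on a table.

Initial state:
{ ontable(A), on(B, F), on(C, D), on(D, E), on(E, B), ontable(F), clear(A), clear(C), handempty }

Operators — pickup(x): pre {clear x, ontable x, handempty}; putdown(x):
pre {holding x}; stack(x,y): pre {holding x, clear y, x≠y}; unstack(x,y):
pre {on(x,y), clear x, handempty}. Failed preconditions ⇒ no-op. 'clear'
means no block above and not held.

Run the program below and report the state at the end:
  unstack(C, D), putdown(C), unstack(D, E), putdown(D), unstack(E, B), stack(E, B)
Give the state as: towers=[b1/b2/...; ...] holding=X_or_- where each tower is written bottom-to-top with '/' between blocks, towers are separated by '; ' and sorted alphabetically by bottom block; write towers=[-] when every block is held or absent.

towers=[A; C; D; F/B/E] holding=-

step 1 (unstack(C, D)): towers=[A; F/B/E/D] holding=C
step 2 (putdown(C)): towers=[A; C; F/B/E/D] holding=-
step 3 (unstack(D, E)): towers=[A; C; F/B/E] holding=D
step 4 (putdown(D)): towers=[A; C; D; F/B/E] holding=-
step 5 (unstack(E, B)): towers=[A; C; D; F/B] holding=E
step 6 (stack(E, B)): towers=[A; C; D; F/B/E] holding=-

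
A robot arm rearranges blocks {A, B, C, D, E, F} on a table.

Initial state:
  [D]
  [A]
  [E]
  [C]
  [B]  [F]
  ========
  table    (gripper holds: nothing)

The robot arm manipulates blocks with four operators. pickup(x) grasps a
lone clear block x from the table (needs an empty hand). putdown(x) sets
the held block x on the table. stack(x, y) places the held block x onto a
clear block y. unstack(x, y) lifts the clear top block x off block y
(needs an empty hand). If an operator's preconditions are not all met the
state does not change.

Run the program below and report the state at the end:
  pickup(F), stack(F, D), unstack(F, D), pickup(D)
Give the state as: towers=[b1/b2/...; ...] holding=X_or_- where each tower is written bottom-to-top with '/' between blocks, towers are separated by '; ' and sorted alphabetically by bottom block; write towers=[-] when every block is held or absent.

step 1 (pickup(F)): towers=[B/C/E/A/D] holding=F
step 2 (stack(F, D)): towers=[B/C/E/A/D/F] holding=-
step 3 (unstack(F, D)): towers=[B/C/E/A/D] holding=F
step 4 (pickup(D)) [no-op]: towers=[B/C/E/A/D] holding=F

towers=[B/C/E/A/D] holding=F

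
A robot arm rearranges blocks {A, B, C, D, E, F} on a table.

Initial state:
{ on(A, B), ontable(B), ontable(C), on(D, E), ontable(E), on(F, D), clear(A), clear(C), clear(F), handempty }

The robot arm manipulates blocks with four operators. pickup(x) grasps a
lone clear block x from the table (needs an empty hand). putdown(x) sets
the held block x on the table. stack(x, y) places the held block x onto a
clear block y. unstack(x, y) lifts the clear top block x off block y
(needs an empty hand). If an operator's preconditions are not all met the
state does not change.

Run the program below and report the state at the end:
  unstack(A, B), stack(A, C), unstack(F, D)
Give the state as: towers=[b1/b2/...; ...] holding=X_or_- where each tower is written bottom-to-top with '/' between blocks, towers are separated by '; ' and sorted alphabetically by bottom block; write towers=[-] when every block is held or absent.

step 1 (unstack(A, B)): towers=[B; C; E/D/F] holding=A
step 2 (stack(A, C)): towers=[B; C/A; E/D/F] holding=-
step 3 (unstack(F, D)): towers=[B; C/A; E/D] holding=F

towers=[B; C/A; E/D] holding=F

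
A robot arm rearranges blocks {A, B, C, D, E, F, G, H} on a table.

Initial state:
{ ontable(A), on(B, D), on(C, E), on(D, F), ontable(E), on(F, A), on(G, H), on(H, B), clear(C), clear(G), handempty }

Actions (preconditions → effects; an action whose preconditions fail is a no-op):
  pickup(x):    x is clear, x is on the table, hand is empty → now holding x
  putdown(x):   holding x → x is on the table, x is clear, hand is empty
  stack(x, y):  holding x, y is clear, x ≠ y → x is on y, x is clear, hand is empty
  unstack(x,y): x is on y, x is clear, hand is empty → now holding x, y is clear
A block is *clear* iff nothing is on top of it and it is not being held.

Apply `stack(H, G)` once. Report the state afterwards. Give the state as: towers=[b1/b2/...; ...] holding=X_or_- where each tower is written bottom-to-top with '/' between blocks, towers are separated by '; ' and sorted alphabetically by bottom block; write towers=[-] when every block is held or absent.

towers=[A/F/D/B/H/G; E/C] holding=-

before: towers=[A/F/D/B/H/G; E/C] holding=-
pre[stack(H, G)]: holding(H) no, clear(G) yes, H≠G yes
holding(H) unmet → stack(H, G) is a no-op
after:  towers=[A/F/D/B/H/G; E/C] holding=-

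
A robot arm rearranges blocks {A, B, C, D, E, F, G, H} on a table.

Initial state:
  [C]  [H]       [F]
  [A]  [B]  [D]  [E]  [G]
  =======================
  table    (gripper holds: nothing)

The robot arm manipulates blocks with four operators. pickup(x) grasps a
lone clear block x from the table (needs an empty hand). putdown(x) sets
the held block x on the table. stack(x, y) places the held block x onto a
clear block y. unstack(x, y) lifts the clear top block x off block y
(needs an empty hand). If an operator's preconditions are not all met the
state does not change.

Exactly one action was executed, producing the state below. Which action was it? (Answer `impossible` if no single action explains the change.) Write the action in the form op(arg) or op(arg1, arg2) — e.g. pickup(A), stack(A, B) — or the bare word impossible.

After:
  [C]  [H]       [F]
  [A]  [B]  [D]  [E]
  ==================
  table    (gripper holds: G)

pickup(G)

target: towers=[A/C; B/H; D; E/F] holding=G
         pickup(G) → towers=[A/C; B/H; D; E/F] holding=G  ← match
     unstack(H, B) → towers=[A/C; B; D; E/F; G] holding=H
     unstack(F, E) → towers=[A/C; B/H; D; E; G] holding=F
         pickup(D) → towers=[A/C; B/H; E/F; G] holding=D
     unstack(C, A) → towers=[A; B/H; D; E/F; G] holding=C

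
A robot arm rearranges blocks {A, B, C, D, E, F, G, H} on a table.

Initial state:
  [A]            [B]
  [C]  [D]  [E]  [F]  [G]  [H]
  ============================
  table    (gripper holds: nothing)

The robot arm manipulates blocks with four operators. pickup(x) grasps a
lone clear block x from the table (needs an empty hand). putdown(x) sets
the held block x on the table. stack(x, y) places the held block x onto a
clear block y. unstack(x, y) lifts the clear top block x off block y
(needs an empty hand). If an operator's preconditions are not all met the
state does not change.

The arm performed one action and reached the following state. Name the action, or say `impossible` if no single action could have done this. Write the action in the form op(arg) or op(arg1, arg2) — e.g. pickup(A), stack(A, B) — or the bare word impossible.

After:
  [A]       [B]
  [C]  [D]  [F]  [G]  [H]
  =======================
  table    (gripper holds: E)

pickup(E)

target: towers=[C/A; D; F/B; G; H] holding=E
         pickup(G) → towers=[C/A; D; E; F/B; H] holding=G
     unstack(A, C) → towers=[C; D; E; F/B; G; H] holding=A
         pickup(E) → towers=[C/A; D; F/B; G; H] holding=E  ← match
         pickup(H) → towers=[C/A; D; E; F/B; G] holding=H
     unstack(B, F) → towers=[C/A; D; E; F; G; H] holding=B
         pickup(D) → towers=[C/A; E; F/B; G; H] holding=D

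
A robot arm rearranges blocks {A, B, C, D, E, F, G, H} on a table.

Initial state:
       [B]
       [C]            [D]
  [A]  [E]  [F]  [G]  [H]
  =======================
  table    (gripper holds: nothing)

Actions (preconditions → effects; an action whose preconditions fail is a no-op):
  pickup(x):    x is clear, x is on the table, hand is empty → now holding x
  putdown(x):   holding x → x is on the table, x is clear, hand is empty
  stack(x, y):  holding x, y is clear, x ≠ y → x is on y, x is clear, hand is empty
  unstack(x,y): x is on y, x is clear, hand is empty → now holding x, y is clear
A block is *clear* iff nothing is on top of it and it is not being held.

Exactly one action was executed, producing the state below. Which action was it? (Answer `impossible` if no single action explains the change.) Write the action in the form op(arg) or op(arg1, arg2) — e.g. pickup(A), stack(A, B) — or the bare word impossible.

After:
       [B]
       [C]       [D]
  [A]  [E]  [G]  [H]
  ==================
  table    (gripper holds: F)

target: towers=[A; E/C/B; G; H/D] holding=F
         pickup(G) → towers=[A; E/C/B; F; H/D] holding=G
         pickup(A) → towers=[E/C/B; F; G; H/D] holding=A
     unstack(B, C) → towers=[A; E/C; F; G; H/D] holding=B
         pickup(F) → towers=[A; E/C/B; G; H/D] holding=F  ← match
     unstack(D, H) → towers=[A; E/C/B; F; G; H] holding=D

pickup(F)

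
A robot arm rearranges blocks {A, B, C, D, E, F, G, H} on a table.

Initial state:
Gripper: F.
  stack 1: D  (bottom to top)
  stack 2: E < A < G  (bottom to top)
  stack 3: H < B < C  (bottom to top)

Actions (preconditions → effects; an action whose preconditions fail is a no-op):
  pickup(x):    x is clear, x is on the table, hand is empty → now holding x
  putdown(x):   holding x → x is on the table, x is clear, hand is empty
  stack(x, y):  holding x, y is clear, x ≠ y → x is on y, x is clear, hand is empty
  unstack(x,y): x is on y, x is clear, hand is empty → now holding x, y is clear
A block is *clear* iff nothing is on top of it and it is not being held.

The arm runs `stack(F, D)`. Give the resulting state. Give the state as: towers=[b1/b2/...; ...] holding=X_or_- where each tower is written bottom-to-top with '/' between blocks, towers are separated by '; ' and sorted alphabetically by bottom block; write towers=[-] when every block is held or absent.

before: towers=[D; E/A/G; H/B/C] holding=F
pre[stack(F, D)]: holding(F) yes, clear(D) yes, F≠D yes
all met → apply stack(F, D)
after:  towers=[D/F; E/A/G; H/B/C] holding=-

towers=[D/F; E/A/G; H/B/C] holding=-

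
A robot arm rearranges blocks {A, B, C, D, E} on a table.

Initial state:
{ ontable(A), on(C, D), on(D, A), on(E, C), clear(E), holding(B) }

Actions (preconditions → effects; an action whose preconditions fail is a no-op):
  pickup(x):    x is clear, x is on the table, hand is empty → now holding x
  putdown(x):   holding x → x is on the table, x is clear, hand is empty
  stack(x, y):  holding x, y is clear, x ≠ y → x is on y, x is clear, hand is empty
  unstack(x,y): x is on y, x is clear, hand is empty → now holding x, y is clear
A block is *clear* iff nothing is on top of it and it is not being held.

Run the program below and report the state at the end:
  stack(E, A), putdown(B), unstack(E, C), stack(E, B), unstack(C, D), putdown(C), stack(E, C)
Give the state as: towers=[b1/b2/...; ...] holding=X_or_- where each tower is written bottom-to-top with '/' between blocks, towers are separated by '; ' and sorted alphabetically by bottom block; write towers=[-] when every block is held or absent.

towers=[A/D; B/E; C] holding=-

step 1 (stack(E, A)) [no-op]: towers=[A/D/C/E] holding=B
step 2 (putdown(B)): towers=[A/D/C/E; B] holding=-
step 3 (unstack(E, C)): towers=[A/D/C; B] holding=E
step 4 (stack(E, B)): towers=[A/D/C; B/E] holding=-
step 5 (unstack(C, D)): towers=[A/D; B/E] holding=C
step 6 (putdown(C)): towers=[A/D; B/E; C] holding=-
step 7 (stack(E, C)) [no-op]: towers=[A/D; B/E; C] holding=-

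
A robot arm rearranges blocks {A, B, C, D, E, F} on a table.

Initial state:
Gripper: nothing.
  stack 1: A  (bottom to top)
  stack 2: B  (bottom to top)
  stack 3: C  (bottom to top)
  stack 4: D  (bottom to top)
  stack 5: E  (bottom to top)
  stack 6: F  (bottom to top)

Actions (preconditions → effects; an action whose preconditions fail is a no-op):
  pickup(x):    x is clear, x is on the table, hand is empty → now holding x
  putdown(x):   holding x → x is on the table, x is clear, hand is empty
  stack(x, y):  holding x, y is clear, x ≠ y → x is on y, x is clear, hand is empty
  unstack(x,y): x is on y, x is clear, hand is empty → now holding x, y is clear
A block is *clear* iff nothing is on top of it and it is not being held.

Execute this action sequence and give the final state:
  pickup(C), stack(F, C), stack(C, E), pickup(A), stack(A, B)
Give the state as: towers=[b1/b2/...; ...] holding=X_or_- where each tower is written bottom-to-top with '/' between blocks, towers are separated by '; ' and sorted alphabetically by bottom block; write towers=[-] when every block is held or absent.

towers=[B/A; D; E/C; F] holding=-

step 1 (pickup(C)): towers=[A; B; D; E; F] holding=C
step 2 (stack(F, C)) [no-op]: towers=[A; B; D; E; F] holding=C
step 3 (stack(C, E)): towers=[A; B; D; E/C; F] holding=-
step 4 (pickup(A)): towers=[B; D; E/C; F] holding=A
step 5 (stack(A, B)): towers=[B/A; D; E/C; F] holding=-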